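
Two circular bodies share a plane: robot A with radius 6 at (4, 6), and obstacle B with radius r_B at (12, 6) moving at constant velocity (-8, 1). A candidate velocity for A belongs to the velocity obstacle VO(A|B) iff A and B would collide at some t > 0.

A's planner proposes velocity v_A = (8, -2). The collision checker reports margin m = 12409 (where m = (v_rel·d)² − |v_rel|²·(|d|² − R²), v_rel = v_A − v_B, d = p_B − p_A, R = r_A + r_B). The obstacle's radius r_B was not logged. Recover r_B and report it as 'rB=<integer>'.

m = 12409
d = (8, 0);  v_rel = (16, -3),  |v_rel|² = 265
v_rel×d = (16)·(0) − (-3)·(8) = 24
since m = R²·265 − 24²:  R² = (576 + 12409) / 265 = 49
R = √49 = 7  ⇒  r_B = 7 − 6 = 1

rB=1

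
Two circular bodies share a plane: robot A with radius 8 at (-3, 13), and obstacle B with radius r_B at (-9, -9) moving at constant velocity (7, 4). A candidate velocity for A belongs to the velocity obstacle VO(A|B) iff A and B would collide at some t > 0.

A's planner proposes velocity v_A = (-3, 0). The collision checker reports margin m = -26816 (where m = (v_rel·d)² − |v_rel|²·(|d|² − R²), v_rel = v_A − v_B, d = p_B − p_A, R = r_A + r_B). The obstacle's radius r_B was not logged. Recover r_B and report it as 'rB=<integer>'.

m = -26816
d = (-6, -22);  v_rel = (-10, -4),  |v_rel|² = 116
v_rel×d = (-10)·(-22) − (-4)·(-6) = 196
since m = R²·116 − 196²:  R² = (38416 + -26816) / 116 = 100
R = √100 = 10  ⇒  r_B = 10 − 8 = 2

rB=2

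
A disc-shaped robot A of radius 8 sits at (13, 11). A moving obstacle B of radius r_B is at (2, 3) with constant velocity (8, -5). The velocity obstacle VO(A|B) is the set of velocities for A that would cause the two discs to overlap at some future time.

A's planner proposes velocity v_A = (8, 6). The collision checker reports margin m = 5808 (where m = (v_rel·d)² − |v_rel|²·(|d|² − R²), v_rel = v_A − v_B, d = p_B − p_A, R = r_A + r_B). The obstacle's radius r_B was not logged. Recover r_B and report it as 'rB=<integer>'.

m = 5808
d = (-11, -8);  v_rel = (0, 11),  |v_rel|² = 121
v_rel×d = (0)·(-8) − (11)·(-11) = 121
since m = R²·121 − 121²:  R² = (14641 + 5808) / 121 = 169
R = √169 = 13  ⇒  r_B = 13 − 8 = 5

rB=5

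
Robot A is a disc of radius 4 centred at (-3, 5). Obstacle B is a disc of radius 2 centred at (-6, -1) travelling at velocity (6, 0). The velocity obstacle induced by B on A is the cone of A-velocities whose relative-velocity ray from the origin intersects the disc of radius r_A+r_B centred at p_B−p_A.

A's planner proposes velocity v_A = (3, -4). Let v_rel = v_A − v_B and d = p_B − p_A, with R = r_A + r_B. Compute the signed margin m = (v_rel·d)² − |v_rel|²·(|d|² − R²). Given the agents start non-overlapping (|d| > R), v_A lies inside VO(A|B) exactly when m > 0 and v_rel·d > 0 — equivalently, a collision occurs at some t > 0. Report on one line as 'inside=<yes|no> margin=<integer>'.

d = (-3, -6),  |d|² = 45;  R = 4+2 = 6,  c = 45−6² = 9
v_rel = (-3, -4),  |v_rel|² = 25;  v_rel·d = (-3)·(-3) + (-4)·(-6) = 33
25·t² − 66·t + 9 = 0  ⇒  m = 33² − 25·9 = 864
m = 864 > 0,  v_rel·d = 33 > 0  ⇒  inside

inside=yes margin=864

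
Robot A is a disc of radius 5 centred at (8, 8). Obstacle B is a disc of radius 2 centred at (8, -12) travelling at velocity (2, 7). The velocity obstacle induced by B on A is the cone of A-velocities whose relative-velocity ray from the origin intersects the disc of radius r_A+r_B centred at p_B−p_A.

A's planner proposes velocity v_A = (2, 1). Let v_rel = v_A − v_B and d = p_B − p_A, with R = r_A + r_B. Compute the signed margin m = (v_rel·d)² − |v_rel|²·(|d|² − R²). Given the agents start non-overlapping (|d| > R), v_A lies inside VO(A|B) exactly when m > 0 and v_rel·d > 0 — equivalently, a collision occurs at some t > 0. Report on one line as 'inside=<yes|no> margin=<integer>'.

d = (0, -20),  |d|² = 400;  R = 5+2 = 7,  c = 400−7² = 351
v_rel = (0, -6),  |v_rel|² = 36;  v_rel·d = (0)·(0) + (-6)·(-20) = 120
36·t² − 240·t + 351 = 0  ⇒  m = 120² − 36·351 = 1764
m = 1764 > 0,  v_rel·d = 120 > 0  ⇒  inside

inside=yes margin=1764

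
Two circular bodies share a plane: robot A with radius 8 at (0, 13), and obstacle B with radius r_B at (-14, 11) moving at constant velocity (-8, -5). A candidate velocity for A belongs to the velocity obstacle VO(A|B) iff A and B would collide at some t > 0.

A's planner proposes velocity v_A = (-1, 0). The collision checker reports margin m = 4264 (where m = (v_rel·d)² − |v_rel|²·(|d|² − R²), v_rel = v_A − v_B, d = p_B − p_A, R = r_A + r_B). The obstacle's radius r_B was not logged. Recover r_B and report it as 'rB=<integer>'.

m = 4264
d = (-14, -2);  v_rel = (7, 5),  |v_rel|² = 74
v_rel×d = (7)·(-2) − (5)·(-14) = 56
since m = R²·74 − 56²:  R² = (3136 + 4264) / 74 = 100
R = √100 = 10  ⇒  r_B = 10 − 8 = 2

rB=2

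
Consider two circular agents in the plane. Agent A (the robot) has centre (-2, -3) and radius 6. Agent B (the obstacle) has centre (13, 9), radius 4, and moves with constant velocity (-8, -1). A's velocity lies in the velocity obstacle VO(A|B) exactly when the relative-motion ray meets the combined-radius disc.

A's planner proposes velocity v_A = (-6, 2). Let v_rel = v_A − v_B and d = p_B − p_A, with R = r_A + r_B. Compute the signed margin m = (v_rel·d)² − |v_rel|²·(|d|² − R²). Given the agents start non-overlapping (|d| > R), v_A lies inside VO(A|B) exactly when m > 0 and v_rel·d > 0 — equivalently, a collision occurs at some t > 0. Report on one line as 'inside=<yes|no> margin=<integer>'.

d = (15, 12),  |d|² = 369;  R = 6+4 = 10,  c = 369−10² = 269
v_rel = (2, 3),  |v_rel|² = 13;  v_rel·d = (2)·(15) + (3)·(12) = 66
13·t² − 132·t + 269 = 0  ⇒  m = 66² − 13·269 = 859
m = 859 > 0,  v_rel·d = 66 > 0  ⇒  inside

inside=yes margin=859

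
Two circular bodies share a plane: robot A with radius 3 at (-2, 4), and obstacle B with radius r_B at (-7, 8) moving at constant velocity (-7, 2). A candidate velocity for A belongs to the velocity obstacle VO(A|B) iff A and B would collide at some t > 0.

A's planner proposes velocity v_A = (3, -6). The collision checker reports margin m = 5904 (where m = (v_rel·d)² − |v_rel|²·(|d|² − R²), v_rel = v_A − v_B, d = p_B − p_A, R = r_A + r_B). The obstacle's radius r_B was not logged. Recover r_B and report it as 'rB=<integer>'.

m = 5904
d = (-5, 4);  v_rel = (10, -8),  |v_rel|² = 164
v_rel×d = (10)·(4) − (-8)·(-5) = 0
since m = R²·164 − 0²:  R² = (0 + 5904) / 164 = 36
R = √36 = 6  ⇒  r_B = 6 − 3 = 3

rB=3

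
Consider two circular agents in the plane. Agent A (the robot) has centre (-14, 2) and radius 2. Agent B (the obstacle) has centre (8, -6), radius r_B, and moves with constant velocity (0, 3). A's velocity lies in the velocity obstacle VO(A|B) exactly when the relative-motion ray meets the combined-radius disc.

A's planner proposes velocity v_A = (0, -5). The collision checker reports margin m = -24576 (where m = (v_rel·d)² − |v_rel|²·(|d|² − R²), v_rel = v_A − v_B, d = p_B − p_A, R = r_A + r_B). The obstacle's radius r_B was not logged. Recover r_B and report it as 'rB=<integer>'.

m = -24576
d = (22, -8);  v_rel = (0, -8),  |v_rel|² = 64
v_rel×d = (0)·(-8) − (-8)·(22) = 176
since m = R²·64 − 176²:  R² = (30976 + -24576) / 64 = 100
R = √100 = 10  ⇒  r_B = 10 − 2 = 8

rB=8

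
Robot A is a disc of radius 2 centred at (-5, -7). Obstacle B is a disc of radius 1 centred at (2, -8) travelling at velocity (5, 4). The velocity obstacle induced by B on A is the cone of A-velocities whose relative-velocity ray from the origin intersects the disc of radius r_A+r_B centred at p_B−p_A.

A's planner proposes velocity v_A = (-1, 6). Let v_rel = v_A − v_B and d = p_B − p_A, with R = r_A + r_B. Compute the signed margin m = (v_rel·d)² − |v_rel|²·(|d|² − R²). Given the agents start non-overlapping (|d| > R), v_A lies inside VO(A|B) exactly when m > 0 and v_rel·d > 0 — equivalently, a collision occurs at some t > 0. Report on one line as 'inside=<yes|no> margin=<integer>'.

d = (7, -1),  |d|² = 50;  R = 2+1 = 3,  c = 50−3² = 41
v_rel = (-6, 2),  |v_rel|² = 40;  v_rel·d = (-6)·(7) + (2)·(-1) = -44
40·t² + 88·t + 41 = 0  ⇒  m = (-44)² − 40·41 = 296
m = 296 > 0,  v_rel·d = -44 < 0  ⇒  outside

inside=no margin=296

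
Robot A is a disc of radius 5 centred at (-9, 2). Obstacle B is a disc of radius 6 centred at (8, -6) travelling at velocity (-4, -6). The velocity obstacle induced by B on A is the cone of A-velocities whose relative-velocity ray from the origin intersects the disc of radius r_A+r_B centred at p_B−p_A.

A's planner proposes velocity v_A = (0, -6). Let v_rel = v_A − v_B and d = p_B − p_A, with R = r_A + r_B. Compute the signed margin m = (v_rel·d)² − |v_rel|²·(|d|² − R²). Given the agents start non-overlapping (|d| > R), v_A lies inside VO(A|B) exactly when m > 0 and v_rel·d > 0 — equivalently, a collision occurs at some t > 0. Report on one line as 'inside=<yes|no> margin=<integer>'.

d = (17, -8),  |d|² = 353;  R = 5+6 = 11,  c = 353−11² = 232
v_rel = (4, 0),  |v_rel|² = 16;  v_rel·d = (4)·(17) + (0)·(-8) = 68
16·t² − 136·t + 232 = 0  ⇒  m = 68² − 16·232 = 912
m = 912 > 0,  v_rel·d = 68 > 0  ⇒  inside

inside=yes margin=912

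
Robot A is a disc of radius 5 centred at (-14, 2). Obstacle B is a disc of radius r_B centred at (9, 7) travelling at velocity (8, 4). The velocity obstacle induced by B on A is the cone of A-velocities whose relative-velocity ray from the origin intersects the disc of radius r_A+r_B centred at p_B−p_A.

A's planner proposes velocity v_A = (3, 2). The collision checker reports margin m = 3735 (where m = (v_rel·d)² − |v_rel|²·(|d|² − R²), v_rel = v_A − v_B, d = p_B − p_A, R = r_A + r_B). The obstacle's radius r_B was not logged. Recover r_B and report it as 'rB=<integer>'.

m = 3735
d = (23, 5);  v_rel = (-5, -2),  |v_rel|² = 29
v_rel×d = (-5)·(5) − (-2)·(23) = 21
since m = R²·29 − 21²:  R² = (441 + 3735) / 29 = 144
R = √144 = 12  ⇒  r_B = 12 − 5 = 7

rB=7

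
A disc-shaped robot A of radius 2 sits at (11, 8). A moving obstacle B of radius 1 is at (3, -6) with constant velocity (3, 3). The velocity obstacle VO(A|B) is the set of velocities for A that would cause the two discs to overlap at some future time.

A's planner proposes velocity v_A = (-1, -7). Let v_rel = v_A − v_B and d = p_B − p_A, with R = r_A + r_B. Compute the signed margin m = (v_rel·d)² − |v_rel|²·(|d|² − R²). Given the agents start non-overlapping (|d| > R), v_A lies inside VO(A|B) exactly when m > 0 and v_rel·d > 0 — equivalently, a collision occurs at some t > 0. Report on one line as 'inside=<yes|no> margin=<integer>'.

d = (-8, -14),  |d|² = 260;  R = 2+1 = 3,  c = 260−3² = 251
v_rel = (-4, -10),  |v_rel|² = 116;  v_rel·d = (-4)·(-8) + (-10)·(-14) = 172
116·t² − 344·t + 251 = 0  ⇒  m = 172² − 116·251 = 468
m = 468 > 0,  v_rel·d = 172 > 0  ⇒  inside

inside=yes margin=468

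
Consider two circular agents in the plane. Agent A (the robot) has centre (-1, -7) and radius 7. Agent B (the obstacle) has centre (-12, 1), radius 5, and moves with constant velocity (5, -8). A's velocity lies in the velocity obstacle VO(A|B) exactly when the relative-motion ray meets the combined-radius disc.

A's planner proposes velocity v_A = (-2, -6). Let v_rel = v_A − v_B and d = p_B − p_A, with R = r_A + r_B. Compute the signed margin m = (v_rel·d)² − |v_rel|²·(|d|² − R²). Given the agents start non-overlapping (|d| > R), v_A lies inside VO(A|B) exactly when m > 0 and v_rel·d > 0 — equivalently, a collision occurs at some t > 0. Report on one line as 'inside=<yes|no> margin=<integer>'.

d = (-11, 8),  |d|² = 185;  R = 7+5 = 12,  c = 185−12² = 41
v_rel = (-7, 2),  |v_rel|² = 53;  v_rel·d = (-7)·(-11) + (2)·(8) = 93
53·t² − 186·t + 41 = 0  ⇒  m = 93² − 53·41 = 6476
m = 6476 > 0,  v_rel·d = 93 > 0  ⇒  inside

inside=yes margin=6476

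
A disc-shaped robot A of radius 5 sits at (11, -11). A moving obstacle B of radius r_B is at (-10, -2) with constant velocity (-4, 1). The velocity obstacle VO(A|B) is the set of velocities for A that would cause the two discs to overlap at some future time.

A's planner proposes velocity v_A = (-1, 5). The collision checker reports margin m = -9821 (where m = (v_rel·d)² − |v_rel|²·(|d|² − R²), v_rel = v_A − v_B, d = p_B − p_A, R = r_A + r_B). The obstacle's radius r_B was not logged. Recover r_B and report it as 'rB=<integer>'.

m = -9821
d = (-21, 9);  v_rel = (3, 4),  |v_rel|² = 25
v_rel×d = (3)·(9) − (4)·(-21) = 111
since m = R²·25 − 111²:  R² = (12321 + -9821) / 25 = 100
R = √100 = 10  ⇒  r_B = 10 − 5 = 5

rB=5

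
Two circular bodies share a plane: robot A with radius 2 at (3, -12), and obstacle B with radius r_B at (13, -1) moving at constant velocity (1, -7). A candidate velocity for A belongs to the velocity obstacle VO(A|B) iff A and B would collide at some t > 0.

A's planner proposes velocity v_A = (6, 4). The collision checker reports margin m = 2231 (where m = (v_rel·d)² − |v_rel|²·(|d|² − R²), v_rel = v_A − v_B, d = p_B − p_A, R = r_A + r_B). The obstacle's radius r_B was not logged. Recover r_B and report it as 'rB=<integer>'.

m = 2231
d = (10, 11);  v_rel = (5, 11),  |v_rel|² = 146
v_rel×d = (5)·(11) − (11)·(10) = -55
since m = R²·146 − (-55)²:  R² = (3025 + 2231) / 146 = 36
R = √36 = 6  ⇒  r_B = 6 − 2 = 4

rB=4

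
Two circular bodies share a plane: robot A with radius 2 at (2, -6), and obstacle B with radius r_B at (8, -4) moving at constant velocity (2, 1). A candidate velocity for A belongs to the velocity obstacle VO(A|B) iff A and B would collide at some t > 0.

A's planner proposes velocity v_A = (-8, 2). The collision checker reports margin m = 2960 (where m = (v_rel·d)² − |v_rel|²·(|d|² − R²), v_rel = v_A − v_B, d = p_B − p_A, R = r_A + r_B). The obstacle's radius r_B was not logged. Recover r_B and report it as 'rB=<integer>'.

m = 2960
d = (6, 2);  v_rel = (-10, 1),  |v_rel|² = 101
v_rel×d = (-10)·(2) − (1)·(6) = -26
since m = R²·101 − (-26)²:  R² = (676 + 2960) / 101 = 36
R = √36 = 6  ⇒  r_B = 6 − 2 = 4

rB=4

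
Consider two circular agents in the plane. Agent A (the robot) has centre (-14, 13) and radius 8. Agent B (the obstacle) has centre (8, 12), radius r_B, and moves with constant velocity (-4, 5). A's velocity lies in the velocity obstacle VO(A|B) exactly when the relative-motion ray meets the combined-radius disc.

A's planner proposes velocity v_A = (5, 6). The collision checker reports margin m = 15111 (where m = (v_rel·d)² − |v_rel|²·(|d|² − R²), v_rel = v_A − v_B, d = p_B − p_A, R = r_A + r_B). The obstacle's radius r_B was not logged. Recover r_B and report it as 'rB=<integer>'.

m = 15111
d = (22, -1);  v_rel = (9, 1),  |v_rel|² = 82
v_rel×d = (9)·(-1) − (1)·(22) = -31
since m = R²·82 − (-31)²:  R² = (961 + 15111) / 82 = 196
R = √196 = 14  ⇒  r_B = 14 − 8 = 6

rB=6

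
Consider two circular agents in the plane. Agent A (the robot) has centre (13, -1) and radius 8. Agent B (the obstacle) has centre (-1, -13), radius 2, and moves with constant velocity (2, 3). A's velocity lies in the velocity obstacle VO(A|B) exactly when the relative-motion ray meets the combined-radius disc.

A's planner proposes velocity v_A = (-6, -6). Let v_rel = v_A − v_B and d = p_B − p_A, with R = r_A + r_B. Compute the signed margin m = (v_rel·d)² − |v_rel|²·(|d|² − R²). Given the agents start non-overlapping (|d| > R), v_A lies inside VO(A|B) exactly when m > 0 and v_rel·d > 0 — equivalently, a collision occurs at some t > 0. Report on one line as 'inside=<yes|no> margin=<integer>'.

d = (-14, -12),  |d|² = 340;  R = 8+2 = 10,  c = 340−10² = 240
v_rel = (-8, -9),  |v_rel|² = 145;  v_rel·d = (-8)·(-14) + (-9)·(-12) = 220
145·t² − 440·t + 240 = 0  ⇒  m = 220² − 145·240 = 13600
m = 13600 > 0,  v_rel·d = 220 > 0  ⇒  inside

inside=yes margin=13600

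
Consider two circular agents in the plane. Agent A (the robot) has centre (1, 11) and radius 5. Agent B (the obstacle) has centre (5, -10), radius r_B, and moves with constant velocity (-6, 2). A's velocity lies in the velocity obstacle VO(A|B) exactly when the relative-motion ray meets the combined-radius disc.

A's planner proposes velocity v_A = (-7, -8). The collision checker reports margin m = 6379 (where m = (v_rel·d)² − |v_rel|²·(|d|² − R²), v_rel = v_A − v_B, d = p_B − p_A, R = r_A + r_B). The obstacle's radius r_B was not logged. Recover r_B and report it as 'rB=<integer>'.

m = 6379
d = (4, -21);  v_rel = (-1, -10),  |v_rel|² = 101
v_rel×d = (-1)·(-21) − (-10)·(4) = 61
since m = R²·101 − 61²:  R² = (3721 + 6379) / 101 = 100
R = √100 = 10  ⇒  r_B = 10 − 5 = 5

rB=5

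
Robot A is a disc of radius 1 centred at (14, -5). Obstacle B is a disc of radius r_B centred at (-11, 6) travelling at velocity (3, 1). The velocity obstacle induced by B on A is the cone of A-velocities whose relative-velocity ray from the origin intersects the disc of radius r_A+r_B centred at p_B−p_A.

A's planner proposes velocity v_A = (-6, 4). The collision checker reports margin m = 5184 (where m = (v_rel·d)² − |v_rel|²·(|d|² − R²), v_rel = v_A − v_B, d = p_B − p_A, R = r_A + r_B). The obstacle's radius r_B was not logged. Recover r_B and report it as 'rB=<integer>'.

m = 5184
d = (-25, 11);  v_rel = (-9, 3),  |v_rel|² = 90
v_rel×d = (-9)·(11) − (3)·(-25) = -24
since m = R²·90 − (-24)²:  R² = (576 + 5184) / 90 = 64
R = √64 = 8  ⇒  r_B = 8 − 1 = 7

rB=7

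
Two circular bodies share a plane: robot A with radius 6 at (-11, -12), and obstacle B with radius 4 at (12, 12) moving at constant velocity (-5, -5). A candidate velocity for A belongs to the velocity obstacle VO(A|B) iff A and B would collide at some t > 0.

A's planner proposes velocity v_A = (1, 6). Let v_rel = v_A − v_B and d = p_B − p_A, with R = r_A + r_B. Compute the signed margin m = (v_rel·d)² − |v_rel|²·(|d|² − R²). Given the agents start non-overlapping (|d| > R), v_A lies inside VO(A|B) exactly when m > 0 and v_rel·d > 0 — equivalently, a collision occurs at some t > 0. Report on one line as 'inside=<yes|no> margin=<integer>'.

d = (23, 24),  |d|² = 1105;  R = 6+4 = 10,  c = 1105−10² = 1005
v_rel = (6, 11),  |v_rel|² = 157;  v_rel·d = (6)·(23) + (11)·(24) = 402
157·t² − 804·t + 1005 = 0  ⇒  m = 402² − 157·1005 = 3819
m = 3819 > 0,  v_rel·d = 402 > 0  ⇒  inside

inside=yes margin=3819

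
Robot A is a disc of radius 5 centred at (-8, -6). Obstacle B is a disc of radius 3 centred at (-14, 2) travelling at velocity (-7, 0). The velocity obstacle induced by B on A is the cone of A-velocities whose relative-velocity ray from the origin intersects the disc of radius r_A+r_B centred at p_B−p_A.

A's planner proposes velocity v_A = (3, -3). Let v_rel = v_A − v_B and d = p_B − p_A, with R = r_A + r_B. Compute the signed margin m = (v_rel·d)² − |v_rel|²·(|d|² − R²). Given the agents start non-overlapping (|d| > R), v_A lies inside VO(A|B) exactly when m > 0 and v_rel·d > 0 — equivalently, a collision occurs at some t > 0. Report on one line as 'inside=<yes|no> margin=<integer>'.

d = (-6, 8),  |d|² = 100;  R = 5+3 = 8,  c = 100−8² = 36
v_rel = (10, -3),  |v_rel|² = 109;  v_rel·d = (10)·(-6) + (-3)·(8) = -84
109·t² + 168·t + 36 = 0  ⇒  m = (-84)² − 109·36 = 3132
m = 3132 > 0,  v_rel·d = -84 < 0  ⇒  outside

inside=no margin=3132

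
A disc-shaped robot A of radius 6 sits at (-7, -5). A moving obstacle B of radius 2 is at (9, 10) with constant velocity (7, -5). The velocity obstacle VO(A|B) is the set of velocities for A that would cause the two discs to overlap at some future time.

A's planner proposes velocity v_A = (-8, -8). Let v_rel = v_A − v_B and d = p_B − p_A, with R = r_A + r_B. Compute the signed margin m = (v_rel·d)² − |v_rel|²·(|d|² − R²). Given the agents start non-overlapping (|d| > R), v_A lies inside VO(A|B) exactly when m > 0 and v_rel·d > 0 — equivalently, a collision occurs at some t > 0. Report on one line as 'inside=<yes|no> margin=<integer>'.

d = (16, 15),  |d|² = 481;  R = 6+2 = 8,  c = 481−8² = 417
v_rel = (-15, -3),  |v_rel|² = 234;  v_rel·d = (-15)·(16) + (-3)·(15) = -285
234·t² + 570·t + 417 = 0  ⇒  m = (-285)² − 234·417 = -16353
m = -16353 < 0,  v_rel·d = -285 < 0  ⇒  outside

inside=no margin=-16353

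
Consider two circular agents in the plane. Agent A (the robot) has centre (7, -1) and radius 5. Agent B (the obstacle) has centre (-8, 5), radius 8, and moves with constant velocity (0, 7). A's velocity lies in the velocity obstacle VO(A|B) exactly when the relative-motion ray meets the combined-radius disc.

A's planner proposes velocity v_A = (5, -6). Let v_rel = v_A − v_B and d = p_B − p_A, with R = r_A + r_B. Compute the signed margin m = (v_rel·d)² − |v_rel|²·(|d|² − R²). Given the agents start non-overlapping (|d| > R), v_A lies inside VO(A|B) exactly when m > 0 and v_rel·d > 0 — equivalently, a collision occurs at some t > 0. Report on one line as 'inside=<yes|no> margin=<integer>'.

d = (-15, 6),  |d|² = 261;  R = 5+8 = 13,  c = 261−13² = 92
v_rel = (5, -13),  |v_rel|² = 194;  v_rel·d = (5)·(-15) + (-13)·(6) = -153
194·t² + 306·t + 92 = 0  ⇒  m = (-153)² − 194·92 = 5561
m = 5561 > 0,  v_rel·d = -153 < 0  ⇒  outside

inside=no margin=5561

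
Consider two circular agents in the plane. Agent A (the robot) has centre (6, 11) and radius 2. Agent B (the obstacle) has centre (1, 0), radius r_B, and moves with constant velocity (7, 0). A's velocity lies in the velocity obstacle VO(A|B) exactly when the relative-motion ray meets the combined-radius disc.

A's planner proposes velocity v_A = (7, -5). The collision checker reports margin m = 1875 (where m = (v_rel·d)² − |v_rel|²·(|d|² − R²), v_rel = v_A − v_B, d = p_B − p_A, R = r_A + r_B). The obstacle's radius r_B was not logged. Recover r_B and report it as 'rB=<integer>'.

m = 1875
d = (-5, -11);  v_rel = (0, -5),  |v_rel|² = 25
v_rel×d = (0)·(-11) − (-5)·(-5) = -25
since m = R²·25 − (-25)²:  R² = (625 + 1875) / 25 = 100
R = √100 = 10  ⇒  r_B = 10 − 2 = 8

rB=8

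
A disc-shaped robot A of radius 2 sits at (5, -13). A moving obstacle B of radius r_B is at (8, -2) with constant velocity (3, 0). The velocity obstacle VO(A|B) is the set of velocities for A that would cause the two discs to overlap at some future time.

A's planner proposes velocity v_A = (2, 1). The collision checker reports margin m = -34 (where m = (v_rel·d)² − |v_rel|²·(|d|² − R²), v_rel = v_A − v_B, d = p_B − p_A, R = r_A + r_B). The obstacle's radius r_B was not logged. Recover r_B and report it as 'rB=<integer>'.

m = -34
d = (3, 11);  v_rel = (-1, 1),  |v_rel|² = 2
v_rel×d = (-1)·(11) − (1)·(3) = -14
since m = R²·2 − (-14)²:  R² = (196 + -34) / 2 = 81
R = √81 = 9  ⇒  r_B = 9 − 2 = 7

rB=7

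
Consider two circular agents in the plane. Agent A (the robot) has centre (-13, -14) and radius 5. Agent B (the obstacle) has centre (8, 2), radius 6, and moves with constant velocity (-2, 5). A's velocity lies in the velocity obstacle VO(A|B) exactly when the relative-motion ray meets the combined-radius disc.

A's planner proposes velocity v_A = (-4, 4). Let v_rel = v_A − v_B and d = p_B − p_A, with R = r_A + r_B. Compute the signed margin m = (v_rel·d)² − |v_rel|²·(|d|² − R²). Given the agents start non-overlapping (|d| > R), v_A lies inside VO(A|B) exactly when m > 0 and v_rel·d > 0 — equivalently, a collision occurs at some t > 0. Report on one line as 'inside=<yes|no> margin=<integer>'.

d = (21, 16),  |d|² = 697;  R = 5+6 = 11,  c = 697−11² = 576
v_rel = (-2, -1),  |v_rel|² = 5;  v_rel·d = (-2)·(21) + (-1)·(16) = -58
5·t² + 116·t + 576 = 0  ⇒  m = (-58)² − 5·576 = 484
m = 484 > 0,  v_rel·d = -58 < 0  ⇒  outside

inside=no margin=484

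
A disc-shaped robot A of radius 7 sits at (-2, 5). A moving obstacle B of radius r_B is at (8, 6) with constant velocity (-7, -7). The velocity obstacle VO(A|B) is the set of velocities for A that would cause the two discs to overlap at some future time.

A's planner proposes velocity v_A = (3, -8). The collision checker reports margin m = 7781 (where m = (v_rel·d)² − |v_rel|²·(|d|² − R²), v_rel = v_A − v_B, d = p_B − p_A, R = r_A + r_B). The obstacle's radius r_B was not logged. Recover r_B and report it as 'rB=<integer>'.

m = 7781
d = (10, 1);  v_rel = (10, -1),  |v_rel|² = 101
v_rel×d = (10)·(1) − (-1)·(10) = 20
since m = R²·101 − 20²:  R² = (400 + 7781) / 101 = 81
R = √81 = 9  ⇒  r_B = 9 − 7 = 2

rB=2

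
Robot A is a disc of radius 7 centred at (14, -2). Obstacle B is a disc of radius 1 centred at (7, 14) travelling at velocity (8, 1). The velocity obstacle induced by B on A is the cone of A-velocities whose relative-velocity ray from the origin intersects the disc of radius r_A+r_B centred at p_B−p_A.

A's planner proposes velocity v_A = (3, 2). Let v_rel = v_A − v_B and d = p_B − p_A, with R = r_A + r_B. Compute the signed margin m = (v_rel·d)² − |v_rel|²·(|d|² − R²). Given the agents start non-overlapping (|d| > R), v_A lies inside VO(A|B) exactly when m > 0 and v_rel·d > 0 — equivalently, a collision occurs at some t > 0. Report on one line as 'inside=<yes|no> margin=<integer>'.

d = (-7, 16),  |d|² = 305;  R = 7+1 = 8,  c = 305−8² = 241
v_rel = (-5, 1),  |v_rel|² = 26;  v_rel·d = (-5)·(-7) + (1)·(16) = 51
26·t² − 102·t + 241 = 0  ⇒  m = 51² − 26·241 = -3665
m = -3665 < 0,  v_rel·d = 51 > 0  ⇒  outside

inside=no margin=-3665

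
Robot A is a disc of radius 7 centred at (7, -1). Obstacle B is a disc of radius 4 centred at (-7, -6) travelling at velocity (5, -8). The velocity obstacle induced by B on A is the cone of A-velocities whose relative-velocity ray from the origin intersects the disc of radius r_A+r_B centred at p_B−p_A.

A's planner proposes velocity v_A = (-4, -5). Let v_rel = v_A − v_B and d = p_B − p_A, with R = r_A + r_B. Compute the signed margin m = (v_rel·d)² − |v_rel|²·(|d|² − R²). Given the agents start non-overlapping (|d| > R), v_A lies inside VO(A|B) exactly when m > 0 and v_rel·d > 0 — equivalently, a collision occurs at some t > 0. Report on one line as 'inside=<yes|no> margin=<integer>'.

d = (-14, -5),  |d|² = 221;  R = 7+4 = 11,  c = 221−11² = 100
v_rel = (-9, 3),  |v_rel|² = 90;  v_rel·d = (-9)·(-14) + (3)·(-5) = 111
90·t² − 222·t + 100 = 0  ⇒  m = 111² − 90·100 = 3321
m = 3321 > 0,  v_rel·d = 111 > 0  ⇒  inside

inside=yes margin=3321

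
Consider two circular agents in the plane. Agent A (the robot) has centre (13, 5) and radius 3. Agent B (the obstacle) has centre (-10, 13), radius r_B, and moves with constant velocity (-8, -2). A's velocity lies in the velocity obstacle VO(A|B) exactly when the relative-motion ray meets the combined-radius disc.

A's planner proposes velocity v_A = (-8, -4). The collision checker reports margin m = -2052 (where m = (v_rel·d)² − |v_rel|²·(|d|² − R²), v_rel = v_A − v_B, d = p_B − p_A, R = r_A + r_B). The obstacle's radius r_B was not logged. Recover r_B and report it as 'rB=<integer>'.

m = -2052
d = (-23, 8);  v_rel = (0, -2),  |v_rel|² = 4
v_rel×d = (0)·(8) − (-2)·(-23) = -46
since m = R²·4 − (-46)²:  R² = (2116 + -2052) / 4 = 16
R = √16 = 4  ⇒  r_B = 4 − 3 = 1

rB=1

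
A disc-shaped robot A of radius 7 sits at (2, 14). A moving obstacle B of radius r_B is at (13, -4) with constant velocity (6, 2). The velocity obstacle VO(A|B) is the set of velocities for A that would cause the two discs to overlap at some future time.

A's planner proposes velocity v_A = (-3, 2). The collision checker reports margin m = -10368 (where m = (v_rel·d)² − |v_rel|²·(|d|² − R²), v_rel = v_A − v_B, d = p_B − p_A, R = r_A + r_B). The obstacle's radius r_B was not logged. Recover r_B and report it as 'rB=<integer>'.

m = -10368
d = (11, -18);  v_rel = (-9, 0),  |v_rel|² = 81
v_rel×d = (-9)·(-18) − (0)·(11) = 162
since m = R²·81 − 162²:  R² = (26244 + -10368) / 81 = 196
R = √196 = 14  ⇒  r_B = 14 − 7 = 7

rB=7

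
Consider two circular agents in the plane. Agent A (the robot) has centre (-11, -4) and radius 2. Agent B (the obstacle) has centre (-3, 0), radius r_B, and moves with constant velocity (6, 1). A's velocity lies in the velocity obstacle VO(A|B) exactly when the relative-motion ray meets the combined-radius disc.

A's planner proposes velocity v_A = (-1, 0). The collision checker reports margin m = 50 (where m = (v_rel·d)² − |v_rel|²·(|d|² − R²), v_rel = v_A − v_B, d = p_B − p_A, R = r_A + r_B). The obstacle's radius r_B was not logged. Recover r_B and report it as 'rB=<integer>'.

m = 50
d = (8, 4);  v_rel = (-7, -1),  |v_rel|² = 50
v_rel×d = (-7)·(4) − (-1)·(8) = -20
since m = R²·50 − (-20)²:  R² = (400 + 50) / 50 = 9
R = √9 = 3  ⇒  r_B = 3 − 2 = 1

rB=1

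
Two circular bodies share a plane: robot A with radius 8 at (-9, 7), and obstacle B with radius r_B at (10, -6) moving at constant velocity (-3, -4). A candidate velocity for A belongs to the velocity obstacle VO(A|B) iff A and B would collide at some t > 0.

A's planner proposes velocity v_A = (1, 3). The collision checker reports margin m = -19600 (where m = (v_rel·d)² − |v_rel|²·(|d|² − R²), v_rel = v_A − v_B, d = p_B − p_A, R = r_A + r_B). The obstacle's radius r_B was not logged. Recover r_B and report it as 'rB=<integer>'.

m = -19600
d = (19, -13);  v_rel = (4, 7),  |v_rel|² = 65
v_rel×d = (4)·(-13) − (7)·(19) = -185
since m = R²·65 − (-185)²:  R² = (34225 + -19600) / 65 = 225
R = √225 = 15  ⇒  r_B = 15 − 8 = 7

rB=7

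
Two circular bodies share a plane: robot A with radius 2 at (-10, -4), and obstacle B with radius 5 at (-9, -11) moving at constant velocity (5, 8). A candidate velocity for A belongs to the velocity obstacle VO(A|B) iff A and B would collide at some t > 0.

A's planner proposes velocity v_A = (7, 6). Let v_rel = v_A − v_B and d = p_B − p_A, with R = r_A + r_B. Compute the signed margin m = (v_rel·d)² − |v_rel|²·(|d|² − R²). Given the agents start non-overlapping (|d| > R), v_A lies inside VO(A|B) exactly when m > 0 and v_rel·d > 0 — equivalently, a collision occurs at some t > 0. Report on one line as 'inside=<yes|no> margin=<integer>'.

d = (1, -7),  |d|² = 50;  R = 2+5 = 7,  c = 50−7² = 1
v_rel = (2, -2),  |v_rel|² = 8;  v_rel·d = (2)·(1) + (-2)·(-7) = 16
8·t² − 32·t + 1 = 0  ⇒  m = 16² − 8·1 = 248
m = 248 > 0,  v_rel·d = 16 > 0  ⇒  inside

inside=yes margin=248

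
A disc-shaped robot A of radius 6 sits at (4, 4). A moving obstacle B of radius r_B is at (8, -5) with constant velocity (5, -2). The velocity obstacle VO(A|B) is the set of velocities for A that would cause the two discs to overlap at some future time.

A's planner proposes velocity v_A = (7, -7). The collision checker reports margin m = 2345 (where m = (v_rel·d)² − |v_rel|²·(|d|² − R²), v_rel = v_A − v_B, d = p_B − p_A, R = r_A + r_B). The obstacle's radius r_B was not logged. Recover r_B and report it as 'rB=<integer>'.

m = 2345
d = (4, -9);  v_rel = (2, -5),  |v_rel|² = 29
v_rel×d = (2)·(-9) − (-5)·(4) = 2
since m = R²·29 − 2²:  R² = (4 + 2345) / 29 = 81
R = √81 = 9  ⇒  r_B = 9 − 6 = 3

rB=3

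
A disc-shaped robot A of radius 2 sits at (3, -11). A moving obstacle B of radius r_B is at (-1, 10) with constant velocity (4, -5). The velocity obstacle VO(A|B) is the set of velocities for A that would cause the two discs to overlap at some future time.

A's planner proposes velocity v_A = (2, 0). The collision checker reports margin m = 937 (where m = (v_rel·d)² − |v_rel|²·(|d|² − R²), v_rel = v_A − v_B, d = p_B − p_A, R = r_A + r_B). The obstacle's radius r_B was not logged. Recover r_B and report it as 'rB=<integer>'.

m = 937
d = (-4, 21);  v_rel = (-2, 5),  |v_rel|² = 29
v_rel×d = (-2)·(21) − (5)·(-4) = -22
since m = R²·29 − (-22)²:  R² = (484 + 937) / 29 = 49
R = √49 = 7  ⇒  r_B = 7 − 2 = 5

rB=5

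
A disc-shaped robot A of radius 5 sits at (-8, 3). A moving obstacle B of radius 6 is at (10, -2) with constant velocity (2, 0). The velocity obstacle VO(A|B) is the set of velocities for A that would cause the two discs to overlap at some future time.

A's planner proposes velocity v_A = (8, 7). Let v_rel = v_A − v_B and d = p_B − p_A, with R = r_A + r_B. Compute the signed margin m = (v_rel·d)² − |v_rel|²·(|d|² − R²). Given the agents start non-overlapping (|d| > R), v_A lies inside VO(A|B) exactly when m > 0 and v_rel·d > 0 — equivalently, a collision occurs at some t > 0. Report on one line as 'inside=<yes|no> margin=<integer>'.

d = (18, -5),  |d|² = 349;  R = 5+6 = 11,  c = 349−11² = 228
v_rel = (6, 7),  |v_rel|² = 85;  v_rel·d = (6)·(18) + (7)·(-5) = 73
85·t² − 146·t + 228 = 0  ⇒  m = 73² − 85·228 = -14051
m = -14051 < 0,  v_rel·d = 73 > 0  ⇒  outside

inside=no margin=-14051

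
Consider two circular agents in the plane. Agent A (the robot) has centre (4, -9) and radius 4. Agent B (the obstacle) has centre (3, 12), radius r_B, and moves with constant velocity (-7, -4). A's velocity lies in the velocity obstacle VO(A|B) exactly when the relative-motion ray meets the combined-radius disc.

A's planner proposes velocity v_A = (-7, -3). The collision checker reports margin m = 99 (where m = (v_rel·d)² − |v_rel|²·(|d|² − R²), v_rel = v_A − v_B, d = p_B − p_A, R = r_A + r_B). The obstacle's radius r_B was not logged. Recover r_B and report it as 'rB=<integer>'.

m = 99
d = (-1, 21);  v_rel = (0, 1),  |v_rel|² = 1
v_rel×d = (0)·(21) − (1)·(-1) = 1
since m = R²·1 − 1²:  R² = (1 + 99) / 1 = 100
R = √100 = 10  ⇒  r_B = 10 − 4 = 6

rB=6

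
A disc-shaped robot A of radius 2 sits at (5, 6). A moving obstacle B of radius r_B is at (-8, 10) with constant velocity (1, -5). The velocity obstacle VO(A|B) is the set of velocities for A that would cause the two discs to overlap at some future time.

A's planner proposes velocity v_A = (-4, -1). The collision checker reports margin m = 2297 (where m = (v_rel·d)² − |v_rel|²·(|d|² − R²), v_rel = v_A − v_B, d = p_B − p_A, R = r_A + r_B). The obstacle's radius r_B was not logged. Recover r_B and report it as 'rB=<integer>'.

m = 2297
d = (-13, 4);  v_rel = (-5, 4),  |v_rel|² = 41
v_rel×d = (-5)·(4) − (4)·(-13) = 32
since m = R²·41 − 32²:  R² = (1024 + 2297) / 41 = 81
R = √81 = 9  ⇒  r_B = 9 − 2 = 7

rB=7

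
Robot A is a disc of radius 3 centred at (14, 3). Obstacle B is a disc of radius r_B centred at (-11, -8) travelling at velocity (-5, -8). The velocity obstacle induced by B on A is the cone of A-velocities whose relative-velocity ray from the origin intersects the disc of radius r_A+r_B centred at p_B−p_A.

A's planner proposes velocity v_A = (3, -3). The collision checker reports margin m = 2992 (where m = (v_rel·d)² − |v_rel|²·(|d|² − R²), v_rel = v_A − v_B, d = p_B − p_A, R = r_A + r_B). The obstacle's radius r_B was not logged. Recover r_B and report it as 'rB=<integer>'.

m = 2992
d = (-25, -11);  v_rel = (8, 5),  |v_rel|² = 89
v_rel×d = (8)·(-11) − (5)·(-25) = 37
since m = R²·89 − 37²:  R² = (1369 + 2992) / 89 = 49
R = √49 = 7  ⇒  r_B = 7 − 3 = 4

rB=4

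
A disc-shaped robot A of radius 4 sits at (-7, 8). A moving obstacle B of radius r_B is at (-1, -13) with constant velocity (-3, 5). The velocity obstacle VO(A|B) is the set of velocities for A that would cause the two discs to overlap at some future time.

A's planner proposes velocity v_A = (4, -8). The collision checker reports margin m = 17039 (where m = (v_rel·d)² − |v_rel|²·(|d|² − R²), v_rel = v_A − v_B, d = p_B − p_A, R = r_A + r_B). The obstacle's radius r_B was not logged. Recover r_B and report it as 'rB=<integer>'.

m = 17039
d = (6, -21);  v_rel = (7, -13),  |v_rel|² = 218
v_rel×d = (7)·(-21) − (-13)·(6) = -69
since m = R²·218 − (-69)²:  R² = (4761 + 17039) / 218 = 100
R = √100 = 10  ⇒  r_B = 10 − 4 = 6

rB=6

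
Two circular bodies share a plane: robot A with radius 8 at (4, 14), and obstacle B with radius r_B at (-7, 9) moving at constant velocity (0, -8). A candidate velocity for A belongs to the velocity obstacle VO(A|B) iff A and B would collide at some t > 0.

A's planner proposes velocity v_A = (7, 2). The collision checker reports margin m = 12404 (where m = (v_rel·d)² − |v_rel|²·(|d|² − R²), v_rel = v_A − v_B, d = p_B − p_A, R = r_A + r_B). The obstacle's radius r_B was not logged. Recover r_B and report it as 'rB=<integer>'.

m = 12404
d = (-11, -5);  v_rel = (7, 10),  |v_rel|² = 149
v_rel×d = (7)·(-5) − (10)·(-11) = 75
since m = R²·149 − 75²:  R² = (5625 + 12404) / 149 = 121
R = √121 = 11  ⇒  r_B = 11 − 8 = 3

rB=3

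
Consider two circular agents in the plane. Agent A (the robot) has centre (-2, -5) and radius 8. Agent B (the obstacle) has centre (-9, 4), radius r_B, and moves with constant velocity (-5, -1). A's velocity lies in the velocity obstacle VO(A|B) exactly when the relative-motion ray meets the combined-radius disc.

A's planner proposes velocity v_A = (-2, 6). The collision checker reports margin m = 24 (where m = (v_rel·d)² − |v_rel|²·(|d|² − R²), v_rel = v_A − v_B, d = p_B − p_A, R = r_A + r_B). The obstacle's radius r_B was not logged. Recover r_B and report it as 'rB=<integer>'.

m = 24
d = (-7, 9);  v_rel = (3, 7),  |v_rel|² = 58
v_rel×d = (3)·(9) − (7)·(-7) = 76
since m = R²·58 − 76²:  R² = (5776 + 24) / 58 = 100
R = √100 = 10  ⇒  r_B = 10 − 8 = 2

rB=2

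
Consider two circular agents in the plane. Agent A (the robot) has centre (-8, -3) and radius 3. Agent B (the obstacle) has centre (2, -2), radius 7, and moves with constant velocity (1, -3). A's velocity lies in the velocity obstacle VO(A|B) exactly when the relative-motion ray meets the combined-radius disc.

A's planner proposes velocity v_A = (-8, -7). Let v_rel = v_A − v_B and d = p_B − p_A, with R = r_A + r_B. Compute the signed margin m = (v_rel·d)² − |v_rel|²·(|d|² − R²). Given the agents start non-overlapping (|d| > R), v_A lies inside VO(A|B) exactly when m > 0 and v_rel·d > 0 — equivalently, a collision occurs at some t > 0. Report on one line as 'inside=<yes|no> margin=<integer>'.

d = (10, 1),  |d|² = 101;  R = 3+7 = 10,  c = 101−10² = 1
v_rel = (-9, -4),  |v_rel|² = 97;  v_rel·d = (-9)·(10) + (-4)·(1) = -94
97·t² + 188·t + 1 = 0  ⇒  m = (-94)² − 97·1 = 8739
m = 8739 > 0,  v_rel·d = -94 < 0  ⇒  outside

inside=no margin=8739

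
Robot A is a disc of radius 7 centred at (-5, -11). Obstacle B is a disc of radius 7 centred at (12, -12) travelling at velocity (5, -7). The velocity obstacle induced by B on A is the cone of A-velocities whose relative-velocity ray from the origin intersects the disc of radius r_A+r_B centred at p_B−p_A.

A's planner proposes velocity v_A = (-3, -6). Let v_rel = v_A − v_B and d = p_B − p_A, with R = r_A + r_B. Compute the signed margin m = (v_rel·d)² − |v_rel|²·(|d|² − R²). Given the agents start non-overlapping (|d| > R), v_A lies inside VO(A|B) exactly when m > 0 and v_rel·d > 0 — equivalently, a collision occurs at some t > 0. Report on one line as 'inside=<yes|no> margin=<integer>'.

d = (17, -1),  |d|² = 290;  R = 7+7 = 14,  c = 290−14² = 94
v_rel = (-8, 1),  |v_rel|² = 65;  v_rel·d = (-8)·(17) + (1)·(-1) = -137
65·t² + 274·t + 94 = 0  ⇒  m = (-137)² − 65·94 = 12659
m = 12659 > 0,  v_rel·d = -137 < 0  ⇒  outside

inside=no margin=12659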